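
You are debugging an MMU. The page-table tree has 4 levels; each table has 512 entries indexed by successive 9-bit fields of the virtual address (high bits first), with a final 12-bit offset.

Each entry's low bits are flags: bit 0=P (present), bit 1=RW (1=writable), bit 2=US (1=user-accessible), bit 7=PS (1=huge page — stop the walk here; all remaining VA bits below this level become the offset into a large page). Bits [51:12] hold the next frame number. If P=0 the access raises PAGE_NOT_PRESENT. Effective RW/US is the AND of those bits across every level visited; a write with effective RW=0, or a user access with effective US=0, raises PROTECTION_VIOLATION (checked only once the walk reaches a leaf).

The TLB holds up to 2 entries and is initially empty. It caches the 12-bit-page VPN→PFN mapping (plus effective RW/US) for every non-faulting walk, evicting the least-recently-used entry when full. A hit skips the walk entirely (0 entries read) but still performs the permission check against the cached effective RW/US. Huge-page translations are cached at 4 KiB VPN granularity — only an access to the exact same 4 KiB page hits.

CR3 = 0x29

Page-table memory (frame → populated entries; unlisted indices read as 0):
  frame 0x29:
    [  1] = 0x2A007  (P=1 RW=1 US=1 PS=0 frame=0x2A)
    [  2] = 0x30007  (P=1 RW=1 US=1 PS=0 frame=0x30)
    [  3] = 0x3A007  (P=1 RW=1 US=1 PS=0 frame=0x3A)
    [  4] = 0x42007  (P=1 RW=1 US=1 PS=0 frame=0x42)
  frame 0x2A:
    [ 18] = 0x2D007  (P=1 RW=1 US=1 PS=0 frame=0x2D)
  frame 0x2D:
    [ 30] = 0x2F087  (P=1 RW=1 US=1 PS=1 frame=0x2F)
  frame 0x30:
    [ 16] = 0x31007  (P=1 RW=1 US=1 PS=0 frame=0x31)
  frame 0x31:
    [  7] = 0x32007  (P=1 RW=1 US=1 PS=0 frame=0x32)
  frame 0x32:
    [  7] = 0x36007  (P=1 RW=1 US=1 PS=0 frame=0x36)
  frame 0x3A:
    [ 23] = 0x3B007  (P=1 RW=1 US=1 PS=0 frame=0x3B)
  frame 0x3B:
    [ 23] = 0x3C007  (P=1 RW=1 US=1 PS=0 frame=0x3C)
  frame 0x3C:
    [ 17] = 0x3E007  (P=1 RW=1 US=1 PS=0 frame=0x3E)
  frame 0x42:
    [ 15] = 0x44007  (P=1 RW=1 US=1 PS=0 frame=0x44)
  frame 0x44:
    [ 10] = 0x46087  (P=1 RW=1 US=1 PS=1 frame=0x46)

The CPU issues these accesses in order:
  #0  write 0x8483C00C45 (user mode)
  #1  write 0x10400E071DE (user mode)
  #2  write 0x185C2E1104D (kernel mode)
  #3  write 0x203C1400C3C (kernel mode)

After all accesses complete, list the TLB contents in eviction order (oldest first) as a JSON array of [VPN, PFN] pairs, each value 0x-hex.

Per-access translation:
#0 VA=0x8483C00C45 (w,user):
  [0] read 0x29 idx=1: raw=0x2A007 flags P=1 W=1 U=1 S=0
  [1] read 0x2A idx=18: raw=0x2D007 flags P=1 W=1 U=1 S=0
  [2] read 0x2D idx=30: raw=0x2F087 flags P=1 W=1 U=1 S=1
  → PA=0x2FC45 (huge @L2)  (3 entries read)
#1 VA=0x10400E071DE (w,user):
  [0] read 0x29 idx=2: raw=0x30007 flags P=1 W=1 U=1 S=0
  [1] read 0x30 idx=16: raw=0x31007 flags P=1 W=1 U=1 S=0
  [2] read 0x31 idx=7: raw=0x32007 flags P=1 W=1 U=1 S=0
  [3] read 0x32 idx=7: raw=0x36007 flags P=1 W=1 U=1 S=0
  → PA=0x361DE  (4 entries read)
#2 VA=0x185C2E1104D (w,kernel):
  [0] read 0x29 idx=3: raw=0x3A007 flags P=1 W=1 U=1 S=0
  [1] read 0x3A idx=23: raw=0x3B007 flags P=1 W=1 U=1 S=0
  [2] read 0x3B idx=23: raw=0x3C007 flags P=1 W=1 U=1 S=0
  [3] read 0x3C idx=17: raw=0x3E007 flags P=1 W=1 U=1 S=0
  → PA=0x3E04D  (4 entries read)
#3 VA=0x203C1400C3C (w,kernel):
  [0] read 0x29 idx=4: raw=0x42007 flags P=1 W=1 U=1 S=0
  [1] read 0x42 idx=15: raw=0x44007 flags P=1 W=1 U=1 S=0
  [2] read 0x44 idx=10: raw=0x46087 flags P=1 W=1 U=1 S=1
  → PA=0x46C3C (huge @L2)  (3 entries read)

TLB: [["0x185C2E11", "0x3E"], ["0x203C1400", "0x46"]]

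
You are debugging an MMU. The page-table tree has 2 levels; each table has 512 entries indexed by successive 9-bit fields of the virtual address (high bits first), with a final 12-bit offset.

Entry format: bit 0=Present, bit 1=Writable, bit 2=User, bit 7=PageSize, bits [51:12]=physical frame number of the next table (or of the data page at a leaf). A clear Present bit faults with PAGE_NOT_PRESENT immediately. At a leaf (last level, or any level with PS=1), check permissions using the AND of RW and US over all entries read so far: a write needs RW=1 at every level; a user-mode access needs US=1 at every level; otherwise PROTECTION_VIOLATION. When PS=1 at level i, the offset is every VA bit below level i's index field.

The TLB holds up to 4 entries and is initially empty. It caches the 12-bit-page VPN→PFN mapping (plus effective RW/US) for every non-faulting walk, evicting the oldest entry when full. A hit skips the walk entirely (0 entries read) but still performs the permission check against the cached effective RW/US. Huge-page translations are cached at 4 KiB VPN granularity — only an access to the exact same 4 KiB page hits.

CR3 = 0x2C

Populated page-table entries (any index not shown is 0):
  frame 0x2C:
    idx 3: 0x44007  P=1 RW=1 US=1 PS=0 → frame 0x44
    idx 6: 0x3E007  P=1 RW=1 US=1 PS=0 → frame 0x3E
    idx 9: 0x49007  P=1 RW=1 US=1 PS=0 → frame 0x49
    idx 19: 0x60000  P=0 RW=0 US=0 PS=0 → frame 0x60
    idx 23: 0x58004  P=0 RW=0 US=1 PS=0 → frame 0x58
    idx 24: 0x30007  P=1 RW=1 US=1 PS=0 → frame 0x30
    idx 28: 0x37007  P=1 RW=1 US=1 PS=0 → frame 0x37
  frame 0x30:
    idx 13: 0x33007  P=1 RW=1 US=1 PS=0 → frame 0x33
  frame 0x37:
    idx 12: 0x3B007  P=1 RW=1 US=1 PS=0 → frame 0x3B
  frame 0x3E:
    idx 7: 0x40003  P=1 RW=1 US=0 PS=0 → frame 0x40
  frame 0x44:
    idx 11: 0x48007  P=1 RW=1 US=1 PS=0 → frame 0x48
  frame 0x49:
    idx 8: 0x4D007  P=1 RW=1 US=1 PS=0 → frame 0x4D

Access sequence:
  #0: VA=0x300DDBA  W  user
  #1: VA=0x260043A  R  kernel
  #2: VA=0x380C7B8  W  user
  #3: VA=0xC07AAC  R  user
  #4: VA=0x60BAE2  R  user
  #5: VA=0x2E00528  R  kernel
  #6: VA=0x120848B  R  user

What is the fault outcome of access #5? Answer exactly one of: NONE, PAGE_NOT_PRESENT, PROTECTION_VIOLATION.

Walk each access:
#0 VA=0x300DDBA (w,user):
  lvl0: tbl 0x2C, slot 24 ⇒ 0x30007 (P1/RW1/US1/PS0)
  lvl1: tbl 0x30, slot 13 ⇒ 0x33007 (P1/RW1/US1/PS0)
  → PA=0x33DBA  (2 entries read)
#1 VA=0x260043A (r,kernel):
  lvl0: tbl 0x2C, slot 19 ⇒ 0x60000 (P0/RW0/US0/PS0)
  → PAGE_NOT_PRESENT  (1 entries read)
#2 VA=0x380C7B8 (w,user):
  lvl0: tbl 0x2C, slot 28 ⇒ 0x37007 (P1/RW1/US1/PS0)
  lvl1: tbl 0x37, slot 12 ⇒ 0x3B007 (P1/RW1/US1/PS0)
  → PA=0x3B7B8  (2 entries read)
#3 VA=0xC07AAC (r,user):
  lvl0: tbl 0x2C, slot 6 ⇒ 0x3E007 (P1/RW1/US1/PS0)
  lvl1: tbl 0x3E, slot 7 ⇒ 0x40003 (P1/RW1/US0/PS0)
  → PROTECTION_VIOLATION  (2 entries read)
#4 VA=0x60BAE2 (r,user):
  lvl0: tbl 0x2C, slot 3 ⇒ 0x44007 (P1/RW1/US1/PS0)
  lvl1: tbl 0x44, slot 11 ⇒ 0x48007 (P1/RW1/US1/PS0)
  → PA=0x48AE2  (2 entries read)
#5 VA=0x2E00528 (r,kernel):
  lvl0: tbl 0x2C, slot 23 ⇒ 0x58004 (P0/RW0/US1/PS0)
  → PAGE_NOT_PRESENT  (1 entries read)
#6 VA=0x120848B (r,user):
  lvl0: tbl 0x2C, slot 9 ⇒ 0x49007 (P1/RW1/US1/PS0)
  lvl1: tbl 0x49, slot 8 ⇒ 0x4D007 (P1/RW1/US1/PS0)
  → PA=0x4D48B  (2 entries read)

Access #5 fault: PAGE_NOT_PRESENT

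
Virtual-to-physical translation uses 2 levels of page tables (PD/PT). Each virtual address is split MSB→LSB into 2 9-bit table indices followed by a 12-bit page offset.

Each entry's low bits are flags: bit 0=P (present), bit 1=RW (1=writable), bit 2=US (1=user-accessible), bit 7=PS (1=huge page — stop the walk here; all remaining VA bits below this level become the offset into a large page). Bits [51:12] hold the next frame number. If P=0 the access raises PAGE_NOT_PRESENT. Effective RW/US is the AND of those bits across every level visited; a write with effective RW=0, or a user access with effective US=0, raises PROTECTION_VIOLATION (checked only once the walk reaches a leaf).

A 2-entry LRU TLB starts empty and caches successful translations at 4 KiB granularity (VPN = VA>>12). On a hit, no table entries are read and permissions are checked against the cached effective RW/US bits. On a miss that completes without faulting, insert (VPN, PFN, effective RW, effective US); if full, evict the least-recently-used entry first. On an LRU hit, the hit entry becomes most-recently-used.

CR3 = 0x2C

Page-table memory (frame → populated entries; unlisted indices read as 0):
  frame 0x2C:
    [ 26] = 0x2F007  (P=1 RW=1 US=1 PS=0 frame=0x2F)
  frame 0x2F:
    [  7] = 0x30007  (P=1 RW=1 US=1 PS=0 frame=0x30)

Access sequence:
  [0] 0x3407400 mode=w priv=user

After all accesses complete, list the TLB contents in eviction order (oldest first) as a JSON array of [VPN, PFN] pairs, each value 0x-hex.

Walk each access:
#0 VA=0x3407400 (w,user):
  [0] read 0x2C idx=26: raw=0x2F007 flags P=1 W=1 U=1 S=0
  [1] read 0x2F idx=7: raw=0x30007 flags P=1 W=1 U=1 S=0
  ⇒ phys 0x30400  [2 reads]

TLB: [["0x3407", "0x30"]]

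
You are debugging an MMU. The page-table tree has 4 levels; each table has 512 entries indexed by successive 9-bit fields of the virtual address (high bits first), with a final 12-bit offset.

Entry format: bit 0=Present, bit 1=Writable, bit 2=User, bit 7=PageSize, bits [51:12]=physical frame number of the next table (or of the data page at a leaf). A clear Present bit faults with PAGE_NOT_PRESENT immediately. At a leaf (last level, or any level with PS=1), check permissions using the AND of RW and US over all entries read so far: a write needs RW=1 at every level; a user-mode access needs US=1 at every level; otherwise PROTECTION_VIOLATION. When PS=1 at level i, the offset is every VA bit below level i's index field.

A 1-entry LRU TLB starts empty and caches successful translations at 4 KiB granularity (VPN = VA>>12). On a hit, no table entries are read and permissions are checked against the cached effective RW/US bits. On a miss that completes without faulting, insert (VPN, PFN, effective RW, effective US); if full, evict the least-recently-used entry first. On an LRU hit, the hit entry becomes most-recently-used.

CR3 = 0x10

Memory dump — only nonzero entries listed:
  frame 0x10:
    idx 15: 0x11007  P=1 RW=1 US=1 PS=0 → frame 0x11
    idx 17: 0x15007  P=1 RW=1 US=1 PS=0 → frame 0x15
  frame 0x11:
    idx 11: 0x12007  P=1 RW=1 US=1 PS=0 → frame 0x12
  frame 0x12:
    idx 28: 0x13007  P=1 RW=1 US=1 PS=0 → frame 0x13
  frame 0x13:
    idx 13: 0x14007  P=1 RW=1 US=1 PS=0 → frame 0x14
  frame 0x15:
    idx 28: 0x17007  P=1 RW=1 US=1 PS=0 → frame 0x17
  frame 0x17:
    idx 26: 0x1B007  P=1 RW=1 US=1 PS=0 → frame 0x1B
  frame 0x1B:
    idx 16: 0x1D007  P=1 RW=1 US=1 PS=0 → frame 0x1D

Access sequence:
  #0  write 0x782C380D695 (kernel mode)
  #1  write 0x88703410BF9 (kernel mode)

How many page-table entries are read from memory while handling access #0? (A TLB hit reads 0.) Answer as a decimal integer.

Per-access translation:
#0 VA=0x782C380D695 (w,kernel):
  lvl0: tbl 0x10, slot 15 ⇒ 0x11007 (P1/RW1/US1/PS0)
  lvl1: tbl 0x11, slot 11 ⇒ 0x12007 (P1/RW1/US1/PS0)
  lvl2: tbl 0x12, slot 28 ⇒ 0x13007 (P1/RW1/US1/PS0)
  lvl3: tbl 0x13, slot 13 ⇒ 0x14007 (P1/RW1/US1/PS0)
  ⇒ phys 0x14695  [4 reads]
#1 VA=0x88703410BF9 (w,kernel):
  lvl0: tbl 0x10, slot 17 ⇒ 0x15007 (P1/RW1/US1/PS0)
  lvl1: tbl 0x15, slot 28 ⇒ 0x17007 (P1/RW1/US1/PS0)
  lvl2: tbl 0x17, slot 26 ⇒ 0x1B007 (P1/RW1/US1/PS0)
  lvl3: tbl 0x1B, slot 16 ⇒ 0x1D007 (P1/RW1/US1/PS0)
  ⇒ phys 0x1DBF9  [4 reads]

Entries read for #0: 4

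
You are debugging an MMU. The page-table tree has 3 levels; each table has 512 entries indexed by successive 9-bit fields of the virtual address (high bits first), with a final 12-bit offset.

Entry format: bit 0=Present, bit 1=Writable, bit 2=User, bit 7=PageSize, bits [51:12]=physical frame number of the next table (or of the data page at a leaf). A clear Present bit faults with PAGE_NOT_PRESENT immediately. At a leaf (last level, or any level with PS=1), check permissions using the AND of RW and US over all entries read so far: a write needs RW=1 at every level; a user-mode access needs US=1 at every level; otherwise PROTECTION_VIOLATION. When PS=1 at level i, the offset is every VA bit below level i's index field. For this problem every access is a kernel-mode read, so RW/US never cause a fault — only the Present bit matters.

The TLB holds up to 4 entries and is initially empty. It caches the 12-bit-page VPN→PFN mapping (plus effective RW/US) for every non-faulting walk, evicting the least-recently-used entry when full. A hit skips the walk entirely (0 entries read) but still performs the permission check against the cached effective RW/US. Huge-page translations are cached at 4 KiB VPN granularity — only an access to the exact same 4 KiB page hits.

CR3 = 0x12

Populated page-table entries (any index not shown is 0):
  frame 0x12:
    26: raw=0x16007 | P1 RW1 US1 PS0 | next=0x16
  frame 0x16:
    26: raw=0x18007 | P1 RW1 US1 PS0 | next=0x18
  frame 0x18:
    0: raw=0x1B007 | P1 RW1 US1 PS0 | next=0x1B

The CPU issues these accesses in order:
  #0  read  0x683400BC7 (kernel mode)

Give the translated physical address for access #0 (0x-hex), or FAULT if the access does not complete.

Walk each access:
#0 VA=0x683400BC7 (r,kernel):
  L0 @0x12[26] → 0x16007  P=1,RW=1,US=1,PS=0
  L1 @0x16[26] → 0x18007  P=1,RW=1,US=1,PS=0
  L2 @0x18[0] → 0x1B007  P=1,RW=1,US=1,PS=0
  ✓ 0x1BBC7  — 3 lookups

Access #0 PA: 0x1BBC7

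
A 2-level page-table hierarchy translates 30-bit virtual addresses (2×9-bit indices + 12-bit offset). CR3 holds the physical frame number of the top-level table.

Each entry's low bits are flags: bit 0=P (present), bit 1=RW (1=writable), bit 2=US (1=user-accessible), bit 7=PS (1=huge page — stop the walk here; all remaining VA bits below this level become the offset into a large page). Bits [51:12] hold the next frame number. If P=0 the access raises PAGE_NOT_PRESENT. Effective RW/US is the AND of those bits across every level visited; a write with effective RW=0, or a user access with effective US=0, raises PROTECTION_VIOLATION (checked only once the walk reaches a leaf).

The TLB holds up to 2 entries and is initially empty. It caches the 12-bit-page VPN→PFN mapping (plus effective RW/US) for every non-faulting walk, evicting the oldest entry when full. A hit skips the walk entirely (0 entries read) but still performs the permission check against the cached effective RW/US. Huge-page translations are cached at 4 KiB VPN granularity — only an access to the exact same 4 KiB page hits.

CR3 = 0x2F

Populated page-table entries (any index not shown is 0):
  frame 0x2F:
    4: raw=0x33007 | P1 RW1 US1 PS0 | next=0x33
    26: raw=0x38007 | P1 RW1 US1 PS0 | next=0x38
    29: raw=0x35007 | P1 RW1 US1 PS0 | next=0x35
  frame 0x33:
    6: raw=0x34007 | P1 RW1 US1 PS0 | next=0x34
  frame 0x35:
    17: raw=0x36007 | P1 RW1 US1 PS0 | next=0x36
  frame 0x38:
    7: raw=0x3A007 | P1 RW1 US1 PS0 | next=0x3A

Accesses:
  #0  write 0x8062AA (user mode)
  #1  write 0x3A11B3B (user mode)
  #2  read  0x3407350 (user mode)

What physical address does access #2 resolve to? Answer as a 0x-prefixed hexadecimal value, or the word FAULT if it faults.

Walk each access:
#0 VA=0x8062AA (w,user):
  L0 @0x2F[4] → 0x33007  P=1,RW=1,US=1,PS=0
  L1 @0x33[6] → 0x34007  P=1,RW=1,US=1,PS=0
  → PA=0x342AA  (2 entries read)
#1 VA=0x3A11B3B (w,user):
  L0 @0x2F[29] → 0x35007  P=1,RW=1,US=1,PS=0
  L1 @0x35[17] → 0x36007  P=1,RW=1,US=1,PS=0
  → PA=0x36B3B  (2 entries read)
#2 VA=0x3407350 (r,user):
  L0 @0x2F[26] → 0x38007  P=1,RW=1,US=1,PS=0
  L1 @0x38[7] → 0x3A007  P=1,RW=1,US=1,PS=0
  → PA=0x3A350  (2 entries read)

Access #2 PA: 0x3A350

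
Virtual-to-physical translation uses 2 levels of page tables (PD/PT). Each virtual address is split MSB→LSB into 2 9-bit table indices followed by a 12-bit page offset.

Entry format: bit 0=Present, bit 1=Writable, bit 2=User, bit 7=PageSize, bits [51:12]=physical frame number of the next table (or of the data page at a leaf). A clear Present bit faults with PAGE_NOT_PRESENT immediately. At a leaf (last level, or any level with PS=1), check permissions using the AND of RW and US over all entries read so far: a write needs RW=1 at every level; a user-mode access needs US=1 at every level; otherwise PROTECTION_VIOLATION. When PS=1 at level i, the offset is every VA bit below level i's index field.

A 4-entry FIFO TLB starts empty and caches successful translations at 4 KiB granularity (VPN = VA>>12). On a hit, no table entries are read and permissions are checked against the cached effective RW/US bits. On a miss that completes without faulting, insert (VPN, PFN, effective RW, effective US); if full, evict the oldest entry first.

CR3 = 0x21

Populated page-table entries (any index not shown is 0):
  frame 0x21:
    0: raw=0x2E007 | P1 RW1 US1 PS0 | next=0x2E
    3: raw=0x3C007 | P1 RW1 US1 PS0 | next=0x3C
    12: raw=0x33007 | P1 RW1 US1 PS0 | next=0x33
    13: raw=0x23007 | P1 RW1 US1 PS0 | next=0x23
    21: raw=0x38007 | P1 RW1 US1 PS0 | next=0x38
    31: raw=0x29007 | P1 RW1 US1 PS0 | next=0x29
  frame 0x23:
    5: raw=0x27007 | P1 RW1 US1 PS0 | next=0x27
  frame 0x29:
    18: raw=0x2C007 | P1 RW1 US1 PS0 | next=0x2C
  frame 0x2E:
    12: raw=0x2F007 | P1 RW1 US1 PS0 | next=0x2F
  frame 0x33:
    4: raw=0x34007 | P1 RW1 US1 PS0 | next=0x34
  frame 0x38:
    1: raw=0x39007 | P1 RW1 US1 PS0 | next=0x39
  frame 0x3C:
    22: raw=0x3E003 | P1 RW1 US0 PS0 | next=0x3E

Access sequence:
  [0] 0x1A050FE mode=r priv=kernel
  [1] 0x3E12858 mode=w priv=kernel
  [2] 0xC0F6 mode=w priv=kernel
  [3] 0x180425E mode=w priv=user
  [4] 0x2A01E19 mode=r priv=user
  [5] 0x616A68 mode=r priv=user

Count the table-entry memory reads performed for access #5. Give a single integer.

Per-access translation:
#0 VA=0x1A050FE (r,kernel):
  L0: frame=0x21 idx=13 entry=0x23007 [P=1 RW=1 US=1 PS=0]
  L1: frame=0x23 idx=5 entry=0x27007 [P=1 RW=1 US=1 PS=0]
  ⇒ phys 0x270FE  [2 reads]
#1 VA=0x3E12858 (w,kernel):
  L0: frame=0x21 idx=31 entry=0x29007 [P=1 RW=1 US=1 PS=0]
  L1: frame=0x29 idx=18 entry=0x2C007 [P=1 RW=1 US=1 PS=0]
  ⇒ phys 0x2C858  [2 reads]
#2 VA=0xC0F6 (w,kernel):
  L0: frame=0x21 idx=0 entry=0x2E007 [P=1 RW=1 US=1 PS=0]
  L1: frame=0x2E idx=12 entry=0x2F007 [P=1 RW=1 US=1 PS=0]
  ⇒ phys 0x2F0F6  [2 reads]
#3 VA=0x180425E (w,user):
  L0: frame=0x21 idx=12 entry=0x33007 [P=1 RW=1 US=1 PS=0]
  L1: frame=0x33 idx=4 entry=0x34007 [P=1 RW=1 US=1 PS=0]
  ⇒ phys 0x3425E  [2 reads]
#4 VA=0x2A01E19 (r,user):
  L0: frame=0x21 idx=21 entry=0x38007 [P=1 RW=1 US=1 PS=0]
  L1: frame=0x38 idx=1 entry=0x39007 [P=1 RW=1 US=1 PS=0]
  ⇒ phys 0x39E19  [2 reads]
#5 VA=0x616A68 (r,user):
  L0: frame=0x21 idx=3 entry=0x3C007 [P=1 RW=1 US=1 PS=0]
  L1: frame=0x3C idx=22 entry=0x3E003 [P=1 RW=1 US=0 PS=0]
  ⇒ fault: PROTECTION_VIOLATION  — 2 lookups

Entries read for #5: 2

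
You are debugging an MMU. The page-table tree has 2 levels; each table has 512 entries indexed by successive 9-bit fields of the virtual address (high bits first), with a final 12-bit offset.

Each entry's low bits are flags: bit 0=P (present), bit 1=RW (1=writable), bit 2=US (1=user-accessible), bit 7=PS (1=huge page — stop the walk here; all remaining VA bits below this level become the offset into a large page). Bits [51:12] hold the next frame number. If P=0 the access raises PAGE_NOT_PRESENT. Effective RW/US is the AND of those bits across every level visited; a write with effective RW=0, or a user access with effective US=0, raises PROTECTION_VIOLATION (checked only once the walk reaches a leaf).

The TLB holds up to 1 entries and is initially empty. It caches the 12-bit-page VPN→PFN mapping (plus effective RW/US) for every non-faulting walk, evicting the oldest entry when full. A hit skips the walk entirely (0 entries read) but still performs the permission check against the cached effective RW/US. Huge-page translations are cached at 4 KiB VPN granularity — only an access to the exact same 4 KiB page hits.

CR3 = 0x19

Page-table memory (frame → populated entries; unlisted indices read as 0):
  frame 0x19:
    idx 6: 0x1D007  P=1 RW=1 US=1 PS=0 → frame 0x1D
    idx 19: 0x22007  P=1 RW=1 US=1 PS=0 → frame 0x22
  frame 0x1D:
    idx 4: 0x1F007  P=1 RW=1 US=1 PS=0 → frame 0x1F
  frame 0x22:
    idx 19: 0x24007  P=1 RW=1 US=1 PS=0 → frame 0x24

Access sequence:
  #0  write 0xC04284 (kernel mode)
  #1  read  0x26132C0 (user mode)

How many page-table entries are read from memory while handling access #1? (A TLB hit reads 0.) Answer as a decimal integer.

Walk each access:
#0 VA=0xC04284 (w,kernel):
  L0: frame=0x19 idx=6 entry=0x1D007 [P=1 RW=1 US=1 PS=0]
  L1: frame=0x1D idx=4 entry=0x1F007 [P=1 RW=1 US=1 PS=0]
  ⇒ phys 0x1F284  [2 reads]
#1 VA=0x26132C0 (r,user):
  L0: frame=0x19 idx=19 entry=0x22007 [P=1 RW=1 US=1 PS=0]
  L1: frame=0x22 idx=19 entry=0x24007 [P=1 RW=1 US=1 PS=0]
  ⇒ phys 0x242C0  [2 reads]

Entries read for #1: 2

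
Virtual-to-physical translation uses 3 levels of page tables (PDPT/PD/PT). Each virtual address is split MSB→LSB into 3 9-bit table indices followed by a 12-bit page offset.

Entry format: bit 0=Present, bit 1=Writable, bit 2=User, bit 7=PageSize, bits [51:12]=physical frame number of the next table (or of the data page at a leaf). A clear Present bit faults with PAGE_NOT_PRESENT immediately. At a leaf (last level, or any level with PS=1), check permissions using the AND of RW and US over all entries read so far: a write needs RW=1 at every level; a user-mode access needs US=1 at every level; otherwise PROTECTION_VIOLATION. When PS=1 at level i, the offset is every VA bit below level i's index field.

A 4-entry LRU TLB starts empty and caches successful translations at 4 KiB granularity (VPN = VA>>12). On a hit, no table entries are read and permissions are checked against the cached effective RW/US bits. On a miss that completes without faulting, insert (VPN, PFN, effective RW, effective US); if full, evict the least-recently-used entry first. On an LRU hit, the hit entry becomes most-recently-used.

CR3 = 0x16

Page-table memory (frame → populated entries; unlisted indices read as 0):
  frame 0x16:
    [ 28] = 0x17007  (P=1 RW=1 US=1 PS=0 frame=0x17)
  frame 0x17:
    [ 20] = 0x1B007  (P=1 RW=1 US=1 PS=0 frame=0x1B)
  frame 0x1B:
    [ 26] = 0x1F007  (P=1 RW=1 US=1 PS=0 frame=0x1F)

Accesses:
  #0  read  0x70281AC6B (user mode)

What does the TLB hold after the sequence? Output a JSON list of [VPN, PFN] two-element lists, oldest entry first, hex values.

Per-access translation:
#0 VA=0x70281AC6B (r,user):
  L0: frame=0x16 idx=28 entry=0x17007 [P=1 RW=1 US=1 PS=0]
  L1: frame=0x17 idx=20 entry=0x1B007 [P=1 RW=1 US=1 PS=0]
  L2: frame=0x1B idx=26 entry=0x1F007 [P=1 RW=1 US=1 PS=0]
  → PA=0x1FC6B  (3 entries read)

TLB: [["0x70281A", "0x1F"]]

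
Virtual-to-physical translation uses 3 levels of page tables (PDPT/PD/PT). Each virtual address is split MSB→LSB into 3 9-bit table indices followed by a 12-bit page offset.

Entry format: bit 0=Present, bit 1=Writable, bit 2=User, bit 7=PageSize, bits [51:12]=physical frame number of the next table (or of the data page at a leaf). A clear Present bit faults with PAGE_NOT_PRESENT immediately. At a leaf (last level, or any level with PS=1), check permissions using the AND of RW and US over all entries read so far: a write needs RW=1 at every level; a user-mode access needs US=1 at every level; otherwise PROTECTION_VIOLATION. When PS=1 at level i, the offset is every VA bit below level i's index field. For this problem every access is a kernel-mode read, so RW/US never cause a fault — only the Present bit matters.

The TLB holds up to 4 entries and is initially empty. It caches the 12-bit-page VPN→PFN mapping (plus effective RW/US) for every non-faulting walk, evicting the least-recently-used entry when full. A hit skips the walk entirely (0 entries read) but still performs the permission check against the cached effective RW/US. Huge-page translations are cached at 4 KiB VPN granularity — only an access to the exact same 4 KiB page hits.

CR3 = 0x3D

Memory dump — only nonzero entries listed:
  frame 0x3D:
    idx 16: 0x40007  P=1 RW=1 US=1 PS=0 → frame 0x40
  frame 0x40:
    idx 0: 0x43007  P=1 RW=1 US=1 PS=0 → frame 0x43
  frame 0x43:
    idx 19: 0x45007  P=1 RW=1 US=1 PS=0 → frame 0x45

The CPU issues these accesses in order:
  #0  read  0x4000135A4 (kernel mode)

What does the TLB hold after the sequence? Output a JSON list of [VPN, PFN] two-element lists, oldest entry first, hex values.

Trace:
#0 VA=0x4000135A4 (r,kernel):
  lvl0: tbl 0x3D, slot 16 ⇒ 0x40007 (P1/RW1/US1/PS0)
  lvl1: tbl 0x40, slot 0 ⇒ 0x43007 (P1/RW1/US1/PS0)
  lvl2: tbl 0x43, slot 19 ⇒ 0x45007 (P1/RW1/US1/PS0)
  ✓ 0x455A4  — 3 lookups

TLB: [["0x400013", "0x45"]]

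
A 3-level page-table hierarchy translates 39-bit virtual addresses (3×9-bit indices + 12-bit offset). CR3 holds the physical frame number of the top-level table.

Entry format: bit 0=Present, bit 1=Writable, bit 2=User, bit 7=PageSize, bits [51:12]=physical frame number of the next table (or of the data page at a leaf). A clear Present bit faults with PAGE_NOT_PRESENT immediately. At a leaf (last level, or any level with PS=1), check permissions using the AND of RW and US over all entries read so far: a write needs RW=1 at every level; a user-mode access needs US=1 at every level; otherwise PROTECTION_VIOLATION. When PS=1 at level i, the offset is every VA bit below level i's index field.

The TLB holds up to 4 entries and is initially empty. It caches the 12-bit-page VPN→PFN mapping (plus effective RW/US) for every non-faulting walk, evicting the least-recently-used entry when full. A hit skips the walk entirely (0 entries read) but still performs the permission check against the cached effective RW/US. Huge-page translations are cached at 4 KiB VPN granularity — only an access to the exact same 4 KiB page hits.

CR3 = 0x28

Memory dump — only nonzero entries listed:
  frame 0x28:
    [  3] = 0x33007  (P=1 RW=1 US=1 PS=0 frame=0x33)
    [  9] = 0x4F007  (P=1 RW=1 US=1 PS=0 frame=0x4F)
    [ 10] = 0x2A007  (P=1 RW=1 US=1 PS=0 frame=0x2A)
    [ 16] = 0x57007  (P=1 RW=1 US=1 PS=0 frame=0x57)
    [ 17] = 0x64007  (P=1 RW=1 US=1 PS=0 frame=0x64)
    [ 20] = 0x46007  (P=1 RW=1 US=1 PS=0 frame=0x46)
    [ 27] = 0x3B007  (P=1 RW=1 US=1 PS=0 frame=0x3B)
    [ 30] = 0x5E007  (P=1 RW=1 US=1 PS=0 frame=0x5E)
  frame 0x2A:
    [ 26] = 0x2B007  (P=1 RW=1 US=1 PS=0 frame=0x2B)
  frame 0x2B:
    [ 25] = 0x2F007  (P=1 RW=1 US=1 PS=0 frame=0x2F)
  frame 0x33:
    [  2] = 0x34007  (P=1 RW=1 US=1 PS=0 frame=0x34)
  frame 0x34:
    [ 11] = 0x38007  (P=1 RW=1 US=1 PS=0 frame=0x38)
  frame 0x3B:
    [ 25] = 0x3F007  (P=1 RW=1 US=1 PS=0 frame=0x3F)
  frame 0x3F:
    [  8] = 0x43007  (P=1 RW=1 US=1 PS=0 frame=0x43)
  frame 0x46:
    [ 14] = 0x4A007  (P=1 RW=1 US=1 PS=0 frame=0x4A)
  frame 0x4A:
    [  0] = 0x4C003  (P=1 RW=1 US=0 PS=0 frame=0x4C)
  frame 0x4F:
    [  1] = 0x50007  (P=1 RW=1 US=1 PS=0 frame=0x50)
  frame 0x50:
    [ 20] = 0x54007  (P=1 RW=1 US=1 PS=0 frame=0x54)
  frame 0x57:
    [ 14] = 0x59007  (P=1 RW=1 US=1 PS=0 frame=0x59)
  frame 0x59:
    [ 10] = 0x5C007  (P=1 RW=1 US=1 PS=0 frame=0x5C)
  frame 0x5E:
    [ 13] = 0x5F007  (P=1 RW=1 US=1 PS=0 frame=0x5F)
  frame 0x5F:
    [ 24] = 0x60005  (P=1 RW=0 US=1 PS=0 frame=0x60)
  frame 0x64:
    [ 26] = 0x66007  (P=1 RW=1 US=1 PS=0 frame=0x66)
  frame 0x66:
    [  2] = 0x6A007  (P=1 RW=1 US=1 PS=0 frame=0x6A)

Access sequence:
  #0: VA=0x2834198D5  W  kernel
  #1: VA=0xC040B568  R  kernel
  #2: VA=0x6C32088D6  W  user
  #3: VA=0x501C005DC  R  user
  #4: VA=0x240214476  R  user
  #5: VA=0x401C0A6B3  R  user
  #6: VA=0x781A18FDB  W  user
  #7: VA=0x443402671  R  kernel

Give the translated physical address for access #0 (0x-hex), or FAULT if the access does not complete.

Per-access translation:
#0 VA=0x2834198D5 (w,kernel):
  lvl0: tbl 0x28, slot 10 ⇒ 0x2A007 (P1/RW1/US1/PS0)
  lvl1: tbl 0x2A, slot 26 ⇒ 0x2B007 (P1/RW1/US1/PS0)
  lvl2: tbl 0x2B, slot 25 ⇒ 0x2F007 (P1/RW1/US1/PS0)
  ✓ 0x2F8D5  — 3 lookups
#1 VA=0xC040B568 (r,kernel):
  lvl0: tbl 0x28, slot 3 ⇒ 0x33007 (P1/RW1/US1/PS0)
  lvl1: tbl 0x33, slot 2 ⇒ 0x34007 (P1/RW1/US1/PS0)
  lvl2: tbl 0x34, slot 11 ⇒ 0x38007 (P1/RW1/US1/PS0)
  ✓ 0x38568  — 3 lookups
#2 VA=0x6C32088D6 (w,user):
  lvl0: tbl 0x28, slot 27 ⇒ 0x3B007 (P1/RW1/US1/PS0)
  lvl1: tbl 0x3B, slot 25 ⇒ 0x3F007 (P1/RW1/US1/PS0)
  lvl2: tbl 0x3F, slot 8 ⇒ 0x43007 (P1/RW1/US1/PS0)
  ✓ 0x438D6  — 3 lookups
#3 VA=0x501C005DC (r,user):
  lvl0: tbl 0x28, slot 20 ⇒ 0x46007 (P1/RW1/US1/PS0)
  lvl1: tbl 0x46, slot 14 ⇒ 0x4A007 (P1/RW1/US1/PS0)
  lvl2: tbl 0x4A, slot 0 ⇒ 0x4C003 (P1/RW1/US0/PS0)
  ⇒ fault: PROTECTION_VIOLATION  — 3 lookups
#4 VA=0x240214476 (r,user):
  lvl0: tbl 0x28, slot 9 ⇒ 0x4F007 (P1/RW1/US1/PS0)
  lvl1: tbl 0x4F, slot 1 ⇒ 0x50007 (P1/RW1/US1/PS0)
  lvl2: tbl 0x50, slot 20 ⇒ 0x54007 (P1/RW1/US1/PS0)
  ✓ 0x54476  — 3 lookups
#5 VA=0x401C0A6B3 (r,user):
  lvl0: tbl 0x28, slot 16 ⇒ 0x57007 (P1/RW1/US1/PS0)
  lvl1: tbl 0x57, slot 14 ⇒ 0x59007 (P1/RW1/US1/PS0)
  lvl2: tbl 0x59, slot 10 ⇒ 0x5C007 (P1/RW1/US1/PS0)
  ✓ 0x5C6B3  — 3 lookups
#6 VA=0x781A18FDB (w,user):
  lvl0: tbl 0x28, slot 30 ⇒ 0x5E007 (P1/RW1/US1/PS0)
  lvl1: tbl 0x5E, slot 13 ⇒ 0x5F007 (P1/RW1/US1/PS0)
  lvl2: tbl 0x5F, slot 24 ⇒ 0x60005 (P1/RW0/US1/PS0)
  ⇒ fault: PROTECTION_VIOLATION  — 3 lookups
#7 VA=0x443402671 (r,kernel):
  lvl0: tbl 0x28, slot 17 ⇒ 0x64007 (P1/RW1/US1/PS0)
  lvl1: tbl 0x64, slot 26 ⇒ 0x66007 (P1/RW1/US1/PS0)
  lvl2: tbl 0x66, slot 2 ⇒ 0x6A007 (P1/RW1/US1/PS0)
  ✓ 0x6A671  — 3 lookups

Access #0 PA: 0x2F8D5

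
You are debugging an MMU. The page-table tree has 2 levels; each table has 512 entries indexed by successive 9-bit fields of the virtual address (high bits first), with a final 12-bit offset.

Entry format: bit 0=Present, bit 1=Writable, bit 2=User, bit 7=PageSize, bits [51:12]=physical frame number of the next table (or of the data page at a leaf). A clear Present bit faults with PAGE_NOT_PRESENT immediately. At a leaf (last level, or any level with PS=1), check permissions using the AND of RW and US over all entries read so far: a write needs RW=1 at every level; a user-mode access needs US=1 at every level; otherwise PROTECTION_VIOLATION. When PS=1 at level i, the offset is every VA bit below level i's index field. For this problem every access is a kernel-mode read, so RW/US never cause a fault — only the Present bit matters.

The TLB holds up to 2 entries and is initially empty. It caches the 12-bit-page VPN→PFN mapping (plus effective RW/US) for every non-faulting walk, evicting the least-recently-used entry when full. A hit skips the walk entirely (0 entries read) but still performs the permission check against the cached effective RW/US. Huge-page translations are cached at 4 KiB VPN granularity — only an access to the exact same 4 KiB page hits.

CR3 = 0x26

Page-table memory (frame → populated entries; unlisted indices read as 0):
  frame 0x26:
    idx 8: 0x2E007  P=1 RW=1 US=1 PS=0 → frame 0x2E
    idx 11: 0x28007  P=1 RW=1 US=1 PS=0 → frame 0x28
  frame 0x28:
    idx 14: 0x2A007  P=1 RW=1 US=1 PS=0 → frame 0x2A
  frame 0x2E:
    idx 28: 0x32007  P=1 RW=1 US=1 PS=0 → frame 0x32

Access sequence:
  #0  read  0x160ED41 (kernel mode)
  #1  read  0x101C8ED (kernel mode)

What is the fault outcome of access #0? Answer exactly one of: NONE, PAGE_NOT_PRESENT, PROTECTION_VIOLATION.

Walk each access:
#0 VA=0x160ED41 (r,kernel):
  [0] read 0x26 idx=11: raw=0x28007 flags P=1 W=1 U=1 S=0
  [1] read 0x28 idx=14: raw=0x2A007 flags P=1 W=1 U=1 S=0
  ✓ 0x2AD41  — 2 lookups
#1 VA=0x101C8ED (r,kernel):
  [0] read 0x26 idx=8: raw=0x2E007 flags P=1 W=1 U=1 S=0
  [1] read 0x2E idx=28: raw=0x32007 flags P=1 W=1 U=1 S=0
  ✓ 0x328ED  — 2 lookups

Access #0 fault: NONE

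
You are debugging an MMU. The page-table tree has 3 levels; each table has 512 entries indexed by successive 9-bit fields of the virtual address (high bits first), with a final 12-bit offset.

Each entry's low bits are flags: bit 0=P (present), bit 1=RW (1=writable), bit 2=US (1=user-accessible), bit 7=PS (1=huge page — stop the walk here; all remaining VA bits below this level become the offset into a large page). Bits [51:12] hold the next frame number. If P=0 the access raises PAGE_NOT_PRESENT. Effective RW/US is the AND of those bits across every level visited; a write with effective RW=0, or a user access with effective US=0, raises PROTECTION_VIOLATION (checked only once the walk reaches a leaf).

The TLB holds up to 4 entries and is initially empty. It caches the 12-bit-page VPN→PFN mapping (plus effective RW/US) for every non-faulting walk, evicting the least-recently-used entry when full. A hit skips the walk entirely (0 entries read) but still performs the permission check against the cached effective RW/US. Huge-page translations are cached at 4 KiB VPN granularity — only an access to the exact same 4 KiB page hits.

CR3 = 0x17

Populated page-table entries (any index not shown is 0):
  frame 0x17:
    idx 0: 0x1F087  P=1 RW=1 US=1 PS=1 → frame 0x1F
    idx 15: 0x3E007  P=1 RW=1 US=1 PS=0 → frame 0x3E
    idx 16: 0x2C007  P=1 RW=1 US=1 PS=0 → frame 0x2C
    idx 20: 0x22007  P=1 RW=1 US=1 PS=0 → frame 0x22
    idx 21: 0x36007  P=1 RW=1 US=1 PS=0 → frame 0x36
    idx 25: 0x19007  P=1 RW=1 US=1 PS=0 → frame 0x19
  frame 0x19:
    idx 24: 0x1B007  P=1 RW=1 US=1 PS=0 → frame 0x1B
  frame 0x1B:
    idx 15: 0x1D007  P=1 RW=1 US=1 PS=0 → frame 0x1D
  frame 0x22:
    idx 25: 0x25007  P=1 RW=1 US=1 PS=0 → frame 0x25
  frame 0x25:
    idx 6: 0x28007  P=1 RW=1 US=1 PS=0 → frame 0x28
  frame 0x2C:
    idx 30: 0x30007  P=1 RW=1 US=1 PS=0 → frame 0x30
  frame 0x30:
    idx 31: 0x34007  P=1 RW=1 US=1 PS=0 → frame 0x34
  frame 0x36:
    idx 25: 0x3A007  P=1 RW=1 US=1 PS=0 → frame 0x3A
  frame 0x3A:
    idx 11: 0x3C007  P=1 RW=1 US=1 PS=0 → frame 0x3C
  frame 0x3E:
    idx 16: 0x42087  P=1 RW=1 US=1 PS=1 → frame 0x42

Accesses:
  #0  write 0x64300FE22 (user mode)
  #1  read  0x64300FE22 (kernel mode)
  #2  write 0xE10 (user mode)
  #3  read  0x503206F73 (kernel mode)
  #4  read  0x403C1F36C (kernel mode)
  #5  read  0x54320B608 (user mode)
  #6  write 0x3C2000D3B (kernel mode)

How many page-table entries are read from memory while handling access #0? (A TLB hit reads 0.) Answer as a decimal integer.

Trace:
#0 VA=0x64300FE22 (w,user):
  lvl0: tbl 0x17, slot 25 ⇒ 0x19007 (P1/RW1/US1/PS0)
  lvl1: tbl 0x19, slot 24 ⇒ 0x1B007 (P1/RW1/US1/PS0)
  lvl2: tbl 0x1B, slot 15 ⇒ 0x1D007 (P1/RW1/US1/PS0)
  ⇒ phys 0x1DE22  [3 reads]
#1 VA=0x64300FE22 (r,kernel):
  TLB hit vpn=0x64300F → PA=0x1DE22
#2 VA=0xE10 (w,user):
  lvl0: tbl 0x17, slot 0 ⇒ 0x1F087 (P1/RW1/US1/PS1)
  ⇒ phys 0x1FE10 (huge @L0)  [1 reads]
#3 VA=0x503206F73 (r,kernel):
  lvl0: tbl 0x17, slot 20 ⇒ 0x22007 (P1/RW1/US1/PS0)
  lvl1: tbl 0x22, slot 25 ⇒ 0x25007 (P1/RW1/US1/PS0)
  lvl2: tbl 0x25, slot 6 ⇒ 0x28007 (P1/RW1/US1/PS0)
  ⇒ phys 0x28F73  [3 reads]
#4 VA=0x403C1F36C (r,kernel):
  lvl0: tbl 0x17, slot 16 ⇒ 0x2C007 (P1/RW1/US1/PS0)
  lvl1: tbl 0x2C, slot 30 ⇒ 0x30007 (P1/RW1/US1/PS0)
  lvl2: tbl 0x30, slot 31 ⇒ 0x34007 (P1/RW1/US1/PS0)
  ⇒ phys 0x3436C  [3 reads]
#5 VA=0x54320B608 (r,user):
  lvl0: tbl 0x17, slot 21 ⇒ 0x36007 (P1/RW1/US1/PS0)
  lvl1: tbl 0x36, slot 25 ⇒ 0x3A007 (P1/RW1/US1/PS0)
  lvl2: tbl 0x3A, slot 11 ⇒ 0x3C007 (P1/RW1/US1/PS0)
  ⇒ phys 0x3C608  [3 reads]
#6 VA=0x3C2000D3B (w,kernel):
  lvl0: tbl 0x17, slot 15 ⇒ 0x3E007 (P1/RW1/US1/PS0)
  lvl1: tbl 0x3E, slot 16 ⇒ 0x42087 (P1/RW1/US1/PS1)
  ⇒ phys 0x42D3B (huge @L1)  [2 reads]

Entries read for #0: 3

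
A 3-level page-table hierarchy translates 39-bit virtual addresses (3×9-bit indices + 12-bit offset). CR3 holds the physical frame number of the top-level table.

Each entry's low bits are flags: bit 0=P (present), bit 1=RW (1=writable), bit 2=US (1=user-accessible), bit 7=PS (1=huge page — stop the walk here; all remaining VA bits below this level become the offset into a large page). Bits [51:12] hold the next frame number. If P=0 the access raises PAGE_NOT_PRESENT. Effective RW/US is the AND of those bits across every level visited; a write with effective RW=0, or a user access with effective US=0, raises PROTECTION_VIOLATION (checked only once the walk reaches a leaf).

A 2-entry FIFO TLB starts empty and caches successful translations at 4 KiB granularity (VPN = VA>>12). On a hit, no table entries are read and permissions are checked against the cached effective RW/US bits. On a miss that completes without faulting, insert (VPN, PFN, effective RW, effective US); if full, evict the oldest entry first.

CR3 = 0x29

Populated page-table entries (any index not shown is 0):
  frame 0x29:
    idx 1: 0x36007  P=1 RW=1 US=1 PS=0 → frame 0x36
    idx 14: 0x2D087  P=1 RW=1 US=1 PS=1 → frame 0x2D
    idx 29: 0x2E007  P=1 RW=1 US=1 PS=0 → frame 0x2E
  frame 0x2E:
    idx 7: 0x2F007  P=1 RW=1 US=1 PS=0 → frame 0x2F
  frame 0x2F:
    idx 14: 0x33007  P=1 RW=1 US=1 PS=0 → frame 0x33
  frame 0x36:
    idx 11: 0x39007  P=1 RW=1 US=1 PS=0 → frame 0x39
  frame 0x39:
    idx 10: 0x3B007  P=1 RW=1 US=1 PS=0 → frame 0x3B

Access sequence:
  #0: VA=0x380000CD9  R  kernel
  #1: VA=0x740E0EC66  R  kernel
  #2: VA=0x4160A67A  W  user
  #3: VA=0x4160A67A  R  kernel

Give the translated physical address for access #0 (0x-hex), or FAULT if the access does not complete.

Per-access translation:
#0 VA=0x380000CD9 (r,kernel):
  L0: frame=0x29 idx=14 entry=0x2D087 [P=1 RW=1 US=1 PS=1]
  ⇒ phys 0x2DCD9 (huge @L0)  [1 reads]
#1 VA=0x740E0EC66 (r,kernel):
  L0: frame=0x29 idx=29 entry=0x2E007 [P=1 RW=1 US=1 PS=0]
  L1: frame=0x2E idx=7 entry=0x2F007 [P=1 RW=1 US=1 PS=0]
  L2: frame=0x2F idx=14 entry=0x33007 [P=1 RW=1 US=1 PS=0]
  ⇒ phys 0x33C66  [3 reads]
#2 VA=0x4160A67A (w,user):
  L0: frame=0x29 idx=1 entry=0x36007 [P=1 RW=1 US=1 PS=0]
  L1: frame=0x36 idx=11 entry=0x39007 [P=1 RW=1 US=1 PS=0]
  L2: frame=0x39 idx=10 entry=0x3B007 [P=1 RW=1 US=1 PS=0]
  ⇒ phys 0x3B67A  [3 reads]
#3 VA=0x4160A67A (r,kernel):
  TLB hit vpn=0x4160A → PA=0x3B67A

Access #0 PA: 0x2DCD9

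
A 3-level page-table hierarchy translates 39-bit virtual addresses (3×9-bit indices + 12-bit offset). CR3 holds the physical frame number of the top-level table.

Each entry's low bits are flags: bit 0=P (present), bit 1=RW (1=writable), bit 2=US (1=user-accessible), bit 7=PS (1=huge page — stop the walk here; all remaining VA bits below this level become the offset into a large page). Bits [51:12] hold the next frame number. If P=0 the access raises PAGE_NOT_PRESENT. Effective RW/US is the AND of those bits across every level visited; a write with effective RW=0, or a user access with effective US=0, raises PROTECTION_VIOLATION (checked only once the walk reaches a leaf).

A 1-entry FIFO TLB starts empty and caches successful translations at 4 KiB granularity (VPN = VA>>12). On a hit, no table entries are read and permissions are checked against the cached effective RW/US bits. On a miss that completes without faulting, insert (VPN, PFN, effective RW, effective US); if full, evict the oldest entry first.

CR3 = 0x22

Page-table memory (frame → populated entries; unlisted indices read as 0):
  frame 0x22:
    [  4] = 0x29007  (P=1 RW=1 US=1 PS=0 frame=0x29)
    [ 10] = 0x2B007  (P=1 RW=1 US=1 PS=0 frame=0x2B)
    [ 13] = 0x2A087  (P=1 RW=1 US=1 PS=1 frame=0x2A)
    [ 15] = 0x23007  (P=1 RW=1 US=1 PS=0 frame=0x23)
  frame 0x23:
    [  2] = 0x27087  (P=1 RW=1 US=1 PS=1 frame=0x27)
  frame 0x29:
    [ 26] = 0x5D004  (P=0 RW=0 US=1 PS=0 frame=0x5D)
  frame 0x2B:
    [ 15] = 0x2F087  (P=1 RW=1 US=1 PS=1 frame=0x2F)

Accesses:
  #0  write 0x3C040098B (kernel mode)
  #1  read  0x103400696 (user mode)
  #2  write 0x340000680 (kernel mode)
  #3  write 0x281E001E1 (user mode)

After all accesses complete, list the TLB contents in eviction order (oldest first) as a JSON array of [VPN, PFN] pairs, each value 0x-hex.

Trace:
#0 VA=0x3C040098B (w,kernel):
  L0 @0x22[15] → 0x23007  P=1,RW=1,US=1,PS=0
  L1 @0x23[2] → 0x27087  P=1,RW=1,US=1,PS=1
  → PA=0x2798B (huge @L1)  (2 entries read)
#1 VA=0x103400696 (r,user):
  L0 @0x22[4] → 0x29007  P=1,RW=1,US=1,PS=0
  L1 @0x29[26] → 0x5D004  P=0,RW=0,US=1,PS=0
  → PAGE_NOT_PRESENT  (2 entries read)
#2 VA=0x340000680 (w,kernel):
  L0 @0x22[13] → 0x2A087  P=1,RW=1,US=1,PS=1
  → PA=0x2A680 (huge @L0)  (1 entries read)
#3 VA=0x281E001E1 (w,user):
  L0 @0x22[10] → 0x2B007  P=1,RW=1,US=1,PS=0
  L1 @0x2B[15] → 0x2F087  P=1,RW=1,US=1,PS=1
  → PA=0x2F1E1 (huge @L1)  (2 entries read)

TLB: [["0x281E00", "0x2F"]]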